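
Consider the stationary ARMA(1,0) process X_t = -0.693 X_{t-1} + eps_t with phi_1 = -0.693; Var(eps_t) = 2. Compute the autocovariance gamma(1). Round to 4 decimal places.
\gamma(1) = -2.6667

Multiply the model equation by X_{t-k} and take expectations. With theta_0 = psi_0 = 1 and psi_j the MA(infinity) weights, this gives
  gamma(k) - sum_i phi_i gamma(k-i) = c_k,
  c_k = sigma^2 * sum_{j=k..q} theta_j psi_{j-k}   (c_k = 0 for k > q),
using gamma(-m) = gamma(m).
Pure AR (q = 0): c_0 = sigma^2 = 2, c_k = 0 for k >= 1.
Equations for k = 0 and k = 1 (AR order 1):
  gamma(0) = phi_1 gamma(1) + c_0
  gamma(1) = phi_1 gamma(0) + c_1
Substituting the second into the first: gamma(0) (1 - phi_1^2) = c_0 + phi_1 c_1, so
  gamma(0) = c_0 / (1 - phi_1^2) = 2 / (1 - (-0.693)^2) = 2 / 0.519751 = 3.847996.
  gamma(1) = phi_1 gamma(0) = (-0.693)(3.847996) = -2.666662.
Therefore gamma(1) = -2.6667 (to 4 decimal places).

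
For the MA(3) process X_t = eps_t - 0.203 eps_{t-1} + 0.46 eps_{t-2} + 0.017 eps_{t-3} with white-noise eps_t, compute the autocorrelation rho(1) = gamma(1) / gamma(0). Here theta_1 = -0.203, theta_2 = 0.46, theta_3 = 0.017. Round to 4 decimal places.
\rho(1) = -0.2303

For an MA(q) process with theta_0 = 1, the autocovariance is
  gamma(k) = sigma^2 * sum_{i=0..q-k} theta_i * theta_{i+k},
and rho(k) = gamma(k) / gamma(0). Sigma^2 cancels.
  numerator   = (1)*(-0.203) + (-0.203)*(0.46) + (0.46)*(0.017) = -0.28856.
  denominator = (1)^2 + (-0.203)^2 + (0.46)^2 + (0.017)^2 = 1.253098.
  rho(1) = -0.28856 / 1.253098 = -0.2303.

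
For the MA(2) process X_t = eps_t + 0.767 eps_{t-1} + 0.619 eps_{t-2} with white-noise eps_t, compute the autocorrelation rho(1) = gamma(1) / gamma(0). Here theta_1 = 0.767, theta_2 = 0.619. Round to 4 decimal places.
\rho(1) = 0.6299

For an MA(q) process with theta_0 = 1, the autocovariance is
  gamma(k) = sigma^2 * sum_{i=0..q-k} theta_i * theta_{i+k},
and rho(k) = gamma(k) / gamma(0). Sigma^2 cancels.
  numerator   = (1)*(0.767) + (0.767)*(0.619) = 1.241773.
  denominator = (1)^2 + (0.767)^2 + (0.619)^2 = 1.97145.
  rho(1) = 1.241773 / 1.97145 = 0.6299.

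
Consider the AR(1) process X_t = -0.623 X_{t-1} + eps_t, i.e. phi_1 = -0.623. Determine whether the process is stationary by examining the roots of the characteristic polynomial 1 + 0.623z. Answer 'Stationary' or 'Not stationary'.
\text{Stationary}

The AR(p) characteristic polynomial is P(z) = 1 + 0.623z.
Stationarity requires all roots to lie outside the unit circle, i.e. |z| > 1 for every root.
This is linear in z: 1 + (0.623) z = 0  =>  z = -1/(0.623) = -1.605136,  |z| = 1.605136.
Moduli of all roots: 1.6051.
All moduli strictly greater than 1? Yes.
Verdict: Stationary.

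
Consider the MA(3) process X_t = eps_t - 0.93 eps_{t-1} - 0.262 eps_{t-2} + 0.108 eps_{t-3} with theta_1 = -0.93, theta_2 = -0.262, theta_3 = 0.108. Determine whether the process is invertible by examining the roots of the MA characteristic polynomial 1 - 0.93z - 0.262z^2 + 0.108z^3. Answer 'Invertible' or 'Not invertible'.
\text{Not invertible}

The MA(q) characteristic polynomial is P(z) = 1 - 0.93z - 0.262z^2 + 0.108z^3.
Invertibility requires all roots to lie outside the unit circle, i.e. |z| > 1 for every root.
Degree 3: look for a simple real root z0 first, then factor out (1 - z/z0) and solve the remaining quadratic.
Testing z0 = -2.5: P(-2.5) = 1 + (-0.93)(-2.5) + (-0.262)(-2.5)^2 + (0.108)(-2.5)^3
  = 1 + (2.325) + (-1.6375) + (-1.6875) = 0.  So z_0 = -2.5 is a root, |z_0| = 2.5.
Divide out the factor (1 + 0.4 z) = (1 - z/z0) (since 1/z0 = -0.4):
  P(z) = (1 + 0.4 z)(1 + (-1.33) z + (0.27) z^2)
  [check: z-coef -1.33 - (-0.4) = -0.93; z^2-coef 0.27 - (-0.4)(-1.33) = -0.262; z^3-coef -(-0.4)(0.27) = 0.108.]
Remaining roots from the quadratic factor 1 + (-1.33) z + (0.27) z^2:
  Set 1 + (-1.33) z + (0.27) z^2 = 0, i.e. a z^2 + b z + c = 0 with a = 0.27, b = -1.33, c = 1.
  Discriminant D = b^2 - 4ac = (-1.33)^2 - 4*(0.27)*1 = 1.7689 - (1.08) = 0.6889.
  D >= 0, so the roots are real: z = (-b +/- sqrt(D)) / (2a) = (1.33 +/- 0.83) / (0.54).
    z_1 = (1.33 + 0.83) / (0.54) = 4,   |z_1| = 4.
    z_2 = (1.33 - 0.83) / (0.54) = 0.9259,   |z_2| = 0.9259.
Moduli of all roots: 2.5000, 4.0000, 0.9259.
All moduli strictly greater than 1? No.
Verdict: Not invertible.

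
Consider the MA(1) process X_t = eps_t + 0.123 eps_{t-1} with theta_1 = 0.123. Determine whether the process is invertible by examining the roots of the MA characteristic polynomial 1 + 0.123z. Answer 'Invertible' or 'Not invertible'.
\text{Invertible}

The MA(q) characteristic polynomial is P(z) = 1 + 0.123z.
Invertibility requires all roots to lie outside the unit circle, i.e. |z| > 1 for every root.
This is linear in z: 1 + (0.123) z = 0  =>  z = -1/(0.123) = -8.130081,  |z| = 8.130081.
Moduli of all roots: 8.1301.
All moduli strictly greater than 1? Yes.
Verdict: Invertible.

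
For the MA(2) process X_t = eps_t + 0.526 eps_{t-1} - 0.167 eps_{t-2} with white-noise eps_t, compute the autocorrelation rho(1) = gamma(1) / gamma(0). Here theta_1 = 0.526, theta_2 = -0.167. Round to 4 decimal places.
\rho(1) = 0.3359

For an MA(q) process with theta_0 = 1, the autocovariance is
  gamma(k) = sigma^2 * sum_{i=0..q-k} theta_i * theta_{i+k},
and rho(k) = gamma(k) / gamma(0). Sigma^2 cancels.
  numerator   = (1)*(0.526) + (0.526)*(-0.167) = 0.438158.
  denominator = (1)^2 + (0.526)^2 + (-0.167)^2 = 1.304565.
  rho(1) = 0.438158 / 1.304565 = 0.3359.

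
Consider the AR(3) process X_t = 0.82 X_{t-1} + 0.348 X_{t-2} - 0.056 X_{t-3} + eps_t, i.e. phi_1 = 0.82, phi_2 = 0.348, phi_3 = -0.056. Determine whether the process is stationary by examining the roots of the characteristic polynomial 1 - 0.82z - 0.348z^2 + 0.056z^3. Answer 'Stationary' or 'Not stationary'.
\text{Not stationary}

The AR(p) characteristic polynomial is P(z) = 1 - 0.82z - 0.348z^2 + 0.056z^3.
Stationarity requires all roots to lie outside the unit circle, i.e. |z| > 1 for every root.
Degree 3: look for a simple real root z0 first, then factor out (1 - z/z0) and solve the remaining quadratic.
Testing z0 = -2.5: P(-2.5) = 1 + (-0.82)(-2.5) + (-0.348)(-2.5)^2 + (0.056)(-2.5)^3
  = 1 + (2.05) + (-2.175) + (-0.875) = 0.  So z_0 = -2.5 is a root, |z_0| = 2.5.
Divide out the factor (1 + 0.4 z) = (1 - z/z0) (since 1/z0 = -0.4):
  P(z) = (1 + 0.4 z)(1 + (-1.22) z + (0.14) z^2)
  [check: z-coef -1.22 - (-0.4) = -0.82; z^2-coef 0.14 - (-0.4)(-1.22) = -0.348; z^3-coef -(-0.4)(0.14) = 0.056.]
Remaining roots from the quadratic factor 1 + (-1.22) z + (0.14) z^2:
  Set 1 + (-1.22) z + (0.14) z^2 = 0, i.e. a z^2 + b z + c = 0 with a = 0.14, b = -1.22, c = 1.
  Discriminant D = b^2 - 4ac = (-1.22)^2 - 4*(0.14)*1 = 1.4884 - (0.56) = 0.9284.
  D >= 0, so the roots are real: z = (-b +/- sqrt(D)) / (2a) = (1.22 +/- 0.963535) / (0.28).
    z_1 = (1.22 + 0.963535) / (0.28) = 7.7983,   |z_1| = 7.7983.
    z_2 = (1.22 - 0.963535) / (0.28) = 0.9159,   |z_2| = 0.9159.
Moduli of all roots: 2.5000, 7.7983, 0.9159.
All moduli strictly greater than 1? No.
Verdict: Not stationary.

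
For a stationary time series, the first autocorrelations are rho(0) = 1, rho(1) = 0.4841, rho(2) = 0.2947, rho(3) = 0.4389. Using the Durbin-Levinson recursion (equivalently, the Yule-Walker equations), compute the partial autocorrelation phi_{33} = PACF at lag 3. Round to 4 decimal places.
\phi_{33} = 0.3540

The PACF at lag k is phi_{kk}, the last component of the solution
to the Yule-Walker system G_k phi = r_k where
  (G_k)_{ij} = rho(|i - j|), (r_k)_i = rho(i), i,j = 1..k.
Equivalently, Durbin-Levinson gives phi_{kk} iteratively:
  phi_{11} = rho(1)
  phi_{kk} = [rho(k) - sum_{j=1..k-1} phi_{k-1,j} rho(k-j)]
            / [1 - sum_{j=1..k-1} phi_{k-1,j} rho(j)],
  phi_{k,j} = phi_{k-1,j} - phi_{kk} phi_{k-1,k-j},  j = 1..k-1.
Step k = 1:
  phi_11 = rho(1) = 0.4841.
Step k = 2:
  phi_22 = [rho(2) - phi_11 rho(1)] / [1 - phi_11 rho(1)] = [0.2947 - (0.4841)(0.4841)] / [1 - (0.4841)(0.4841)]
         = 0.06034719 / 0.76564719 = 0.078819.
  Update: phi_21 = phi_11 - phi_22 phi_11 = 0.4841 - (0.078819)(0.4841) = 0.445944.
Step k = 3:
  phi_33 = [rho(3) - phi_21 rho(2) - phi_22 rho(1)] / [1 - phi_21 rho(1) - phi_22 rho(2)]
    numerator   = 0.4389 - (0.445944)(0.2947) - (0.078819)(0.4841) = 0.26932427
    denominator = 1 - (0.445944)(0.4841) - (0.078819)(0.2947) = 0.76089071
  phi_33 = 0.26932427 / 0.76089071 = 0.354.
Therefore phi_{33} = 0.3540.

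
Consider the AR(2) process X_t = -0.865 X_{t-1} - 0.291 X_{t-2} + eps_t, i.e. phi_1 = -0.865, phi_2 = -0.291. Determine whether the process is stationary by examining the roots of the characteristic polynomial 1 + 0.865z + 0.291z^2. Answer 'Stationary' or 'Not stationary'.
\text{Stationary}

The AR(p) characteristic polynomial is P(z) = 1 + 0.865z + 0.291z^2.
Stationarity requires all roots to lie outside the unit circle, i.e. |z| > 1 for every root.
Set 1 + (0.865) z + (0.291) z^2 = 0, i.e. a z^2 + b z + c = 0 with a = 0.291, b = 0.865, c = 1.
Discriminant D = b^2 - 4ac = (0.865)^2 - 4*(0.291)*1 = 0.748225 - (1.164) = -0.415775.
D < 0, so the roots are the complex-conjugate pair z = (-b +/- i sqrt(-D)) / (2a) = -1.4863 +/- 1.1079i.
For a conjugate pair |z|^2 = z * conj(z) = (product of roots) = c/a = 1/(0.291) = 3.436426, so |z| = sqrt(3.436426) = 1.8538 for both roots.
Moduli of all roots: 1.8538, 1.8538.
All moduli strictly greater than 1? Yes.
Verdict: Stationary.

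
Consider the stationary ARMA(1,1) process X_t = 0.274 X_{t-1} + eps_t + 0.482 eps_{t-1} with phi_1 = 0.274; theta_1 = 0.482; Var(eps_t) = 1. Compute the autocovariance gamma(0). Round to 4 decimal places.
\gamma(0) = 1.6179

Multiply the model equation by X_{t-k} and take expectations. With theta_0 = psi_0 = 1 and psi_j the MA(infinity) weights, this gives
  gamma(k) - sum_i phi_i gamma(k-i) = c_k,
  c_k = sigma^2 * sum_{j=k..q} theta_j psi_{j-k}   (c_k = 0 for k > q),
using gamma(-m) = gamma(m).
psi-weights needed (psi_j = theta_j + sum_i phi_i psi_{j-i}):
  psi_1 = theta_1 + phi_1 = 0.482 + (0.274) = 0.756
Right-hand sides:
  c_0 = sigma^2 (1 + theta_1 psi_1) = 1 * (1 + (0.482)(0.756)) = 1 * 1.364392 = 1.364392
  c_1 = sigma^2 theta_1 = 1 * (0.482) = 0.482
  c_2 = 0
Equations for k = 0 and k = 1 (AR order 1):
  gamma(0) = phi_1 gamma(1) + c_0
  gamma(1) = phi_1 gamma(0) + c_1
Substituting the second into the first: gamma(0) (1 - phi_1^2) = c_0 + phi_1 c_1, so
  gamma(0) = (c_0 + phi_1 c_1) / (1 - phi_1^2) = (1.364392 + (0.274)(0.482)) / (1 - (0.274)^2) = 1.49646 / 0.924924 = 1.617928.
Therefore gamma(0) = 1.6179 (to 4 decimal places).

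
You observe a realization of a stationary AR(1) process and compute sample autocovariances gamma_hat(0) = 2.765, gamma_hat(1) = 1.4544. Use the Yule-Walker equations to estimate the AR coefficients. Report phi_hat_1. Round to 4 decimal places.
\hat\phi_{1} = 0.5260

The Yule-Walker equations for an AR(p) process read, in matrix form,
  Gamma_p phi = r_p,   with   (Gamma_p)_{ij} = gamma(|i - j|),
                       (r_p)_i = gamma(i),   i,j = 1..p.
Substitute the sample gammas (Toeplitz matrix and right-hand side of size 1):
  Gamma_p = [[2.765]]
  r_p     = [1.4544]
With p = 1 this is the single equation gamma(0) phi_1 = gamma(1):
  phi_hat_1 = gamma(1) / gamma(0) = 1.4544 / 2.765 = 0.5260.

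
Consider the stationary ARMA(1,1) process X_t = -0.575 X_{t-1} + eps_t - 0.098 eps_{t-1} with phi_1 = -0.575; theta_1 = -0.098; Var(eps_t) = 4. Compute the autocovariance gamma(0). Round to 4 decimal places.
\gamma(0) = 6.7066

Multiply the model equation by X_{t-k} and take expectations. With theta_0 = psi_0 = 1 and psi_j the MA(infinity) weights, this gives
  gamma(k) - sum_i phi_i gamma(k-i) = c_k,
  c_k = sigma^2 * sum_{j=k..q} theta_j psi_{j-k}   (c_k = 0 for k > q),
using gamma(-m) = gamma(m).
psi-weights needed (psi_j = theta_j + sum_i phi_i psi_{j-i}):
  psi_1 = theta_1 + phi_1 = -0.098 + (-0.575) = -0.673
Right-hand sides:
  c_0 = sigma^2 (1 + theta_1 psi_1) = 4 * (1 + (-0.098)(-0.673)) = 4 * 1.065954 = 4.263816
  c_1 = sigma^2 theta_1 = 4 * (-0.098) = -0.392
  c_2 = 0
Equations for k = 0 and k = 1 (AR order 1):
  gamma(0) = phi_1 gamma(1) + c_0
  gamma(1) = phi_1 gamma(0) + c_1
Substituting the second into the first: gamma(0) (1 - phi_1^2) = c_0 + phi_1 c_1, so
  gamma(0) = (c_0 + phi_1 c_1) / (1 - phi_1^2) = (4.263816 + (-0.575)(-0.392)) / (1 - (-0.575)^2) = 4.489216 / 0.669375 = 6.706579.
Therefore gamma(0) = 6.7066 (to 4 decimal places).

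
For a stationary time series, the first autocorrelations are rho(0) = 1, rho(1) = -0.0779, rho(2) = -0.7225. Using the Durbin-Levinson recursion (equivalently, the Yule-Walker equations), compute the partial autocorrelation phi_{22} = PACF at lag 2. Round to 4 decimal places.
\phi_{22} = -0.7330

The PACF at lag k is phi_{kk}, the last component of the solution
to the Yule-Walker system G_k phi = r_k where
  (G_k)_{ij} = rho(|i - j|), (r_k)_i = rho(i), i,j = 1..k.
Equivalently, Durbin-Levinson gives phi_{kk} iteratively:
  phi_{11} = rho(1)
  phi_{kk} = [rho(k) - sum_{j=1..k-1} phi_{k-1,j} rho(k-j)]
            / [1 - sum_{j=1..k-1} phi_{k-1,j} rho(j)],
  phi_{k,j} = phi_{k-1,j} - phi_{kk} phi_{k-1,k-j},  j = 1..k-1.
Step k = 1:
  phi_11 = rho(1) = -0.0779.
Step k = 2:
  phi_22 = [rho(2) - phi_11 rho(1)] / [1 - phi_11 rho(1)] = [-0.7225 - (-0.0779)(-0.0779)] / [1 - (-0.0779)(-0.0779)]
         = -0.72856841 / 0.99393159 = -0.733.
Therefore phi_{22} = -0.7330.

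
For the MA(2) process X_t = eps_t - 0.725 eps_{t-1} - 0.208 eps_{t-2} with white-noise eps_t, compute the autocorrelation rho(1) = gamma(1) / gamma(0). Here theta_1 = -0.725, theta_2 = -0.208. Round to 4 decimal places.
\rho(1) = -0.3660

For an MA(q) process with theta_0 = 1, the autocovariance is
  gamma(k) = sigma^2 * sum_{i=0..q-k} theta_i * theta_{i+k},
and rho(k) = gamma(k) / gamma(0). Sigma^2 cancels.
  numerator   = (1)*(-0.725) + (-0.725)*(-0.208) = -0.5742.
  denominator = (1)^2 + (-0.725)^2 + (-0.208)^2 = 1.568889.
  rho(1) = -0.5742 / 1.568889 = -0.3660.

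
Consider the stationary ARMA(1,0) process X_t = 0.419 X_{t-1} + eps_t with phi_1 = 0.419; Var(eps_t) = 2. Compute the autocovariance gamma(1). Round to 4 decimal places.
\gamma(1) = 1.0164

Multiply the model equation by X_{t-k} and take expectations. With theta_0 = psi_0 = 1 and psi_j the MA(infinity) weights, this gives
  gamma(k) - sum_i phi_i gamma(k-i) = c_k,
  c_k = sigma^2 * sum_{j=k..q} theta_j psi_{j-k}   (c_k = 0 for k > q),
using gamma(-m) = gamma(m).
Pure AR (q = 0): c_0 = sigma^2 = 2, c_k = 0 for k >= 1.
Equations for k = 0 and k = 1 (AR order 1):
  gamma(0) = phi_1 gamma(1) + c_0
  gamma(1) = phi_1 gamma(0) + c_1
Substituting the second into the first: gamma(0) (1 - phi_1^2) = c_0 + phi_1 c_1, so
  gamma(0) = c_0 / (1 - phi_1^2) = 2 / (1 - (0.419)^2) = 2 / 0.824439 = 2.425892.
  gamma(1) = phi_1 gamma(0) = (0.419)(2.425892) = 1.016449.
Therefore gamma(1) = 1.0164 (to 4 decimal places).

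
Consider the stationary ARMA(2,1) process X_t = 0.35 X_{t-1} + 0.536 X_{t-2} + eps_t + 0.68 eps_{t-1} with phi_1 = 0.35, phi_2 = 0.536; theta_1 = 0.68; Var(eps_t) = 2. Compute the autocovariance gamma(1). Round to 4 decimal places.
\gamma(1) = 15.1511

Multiply the model equation by X_{t-k} and take expectations. With theta_0 = psi_0 = 1 and psi_j the MA(infinity) weights, this gives
  gamma(k) - sum_i phi_i gamma(k-i) = c_k,
  c_k = sigma^2 * sum_{j=k..q} theta_j psi_{j-k}   (c_k = 0 for k > q),
using gamma(-m) = gamma(m).
psi-weights needed (psi_j = theta_j + sum_i phi_i psi_{j-i}):
  psi_1 = theta_1 + phi_1 = 0.68 + (0.35) = 1.03
Right-hand sides:
  c_0 = sigma^2 (1 + theta_1 psi_1) = 2 * (1 + (0.68)(1.03)) = 2 * 1.7004 = 3.4008
  c_1 = sigma^2 theta_1 = 2 * (0.68) = 1.36
  c_2 = 0
Equations for k = 0, 1, 2 (AR order 2, c_2 = 0):
  (E0) gamma(0) = phi_1 gamma(1) + phi_2 gamma(2) + c_0
  (E1) gamma(1) = phi_1 gamma(0) + phi_2 gamma(1) + c_1
  (E2) gamma(2) = phi_1 gamma(1) + phi_2 gamma(0)
From (E1): gamma(1) = A gamma(0) + B with
  A = phi_1 / (1 - phi_2) = 0.35 / 0.464 = 0.75431,   B = c_1 / (1 - phi_2) = 1.36 / 0.464 = 2.931034.
Insert (E2) into (E0): gamma(0) (1 - phi_2^2) = phi_1 (1 + phi_2) gamma(1) + c_0.
  phi_1 (1 + phi_2) = (0.35)(1.536) = 0.5376,   1 - phi_2^2 = 0.712704.
Replace gamma(1) by A gamma(0) + B and collect gamma(0):
  gamma(0) [0.712704 - (0.5376)(0.75431)] = (0.5376)(2.931034) + 3.4008
  gamma(0) * 0.307187 = 4.976524
  gamma(0) = 4.976524 / 0.307187 = 16.200321.
  gamma(1) = A gamma(0) + B = (0.75431)(16.200321) + (2.931034) = 15.151104.
Therefore gamma(1) = 15.1511 (to 4 decimal places).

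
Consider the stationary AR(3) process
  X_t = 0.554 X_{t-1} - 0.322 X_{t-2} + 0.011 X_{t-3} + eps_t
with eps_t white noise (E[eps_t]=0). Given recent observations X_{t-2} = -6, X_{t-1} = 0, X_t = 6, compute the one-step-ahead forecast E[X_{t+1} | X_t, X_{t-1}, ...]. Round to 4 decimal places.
E[X_{t+1} \mid \mathcal F_t] = 3.2580

For an AR(p) model X_t = c + sum_i phi_i X_{t-i} + eps_t, the
one-step-ahead conditional mean is
  E[X_{t+1} | X_t, ...] = c + sum_i phi_i X_{t+1-i}.
Substitute known values:
  E[X_{t+1} | ...] = (0.554) * (6) + (-0.322) * (0) + (0.011) * (-6)
                   = 3.2580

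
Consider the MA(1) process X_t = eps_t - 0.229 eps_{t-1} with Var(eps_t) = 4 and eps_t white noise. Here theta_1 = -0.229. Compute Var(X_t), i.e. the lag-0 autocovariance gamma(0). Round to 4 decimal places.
\gamma(0) = 4.2098

For an MA(q) process X_t = eps_t + sum_i theta_i eps_{t-i} with
Var(eps_t) = sigma^2, the variance is
  gamma(0) = sigma^2 * (1 + sum_i theta_i^2).
  sum_i theta_i^2 = (-0.229)^2 = 0.052441.
  gamma(0) = 4 * (1 + 0.052441) = 4 * 1.052441 = 4.209764, which rounds to 4.2098.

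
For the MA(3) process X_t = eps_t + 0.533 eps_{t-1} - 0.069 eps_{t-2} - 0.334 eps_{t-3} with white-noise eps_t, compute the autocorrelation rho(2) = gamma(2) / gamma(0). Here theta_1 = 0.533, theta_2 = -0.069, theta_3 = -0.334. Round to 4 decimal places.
\rho(2) = -0.1764

For an MA(q) process with theta_0 = 1, the autocovariance is
  gamma(k) = sigma^2 * sum_{i=0..q-k} theta_i * theta_{i+k},
and rho(k) = gamma(k) / gamma(0). Sigma^2 cancels.
  numerator   = (1)*(-0.069) + (0.533)*(-0.334) = -0.247022.
  denominator = (1)^2 + (0.533)^2 + (-0.069)^2 + (-0.334)^2 = 1.400406.
  rho(2) = -0.247022 / 1.400406 = -0.1764.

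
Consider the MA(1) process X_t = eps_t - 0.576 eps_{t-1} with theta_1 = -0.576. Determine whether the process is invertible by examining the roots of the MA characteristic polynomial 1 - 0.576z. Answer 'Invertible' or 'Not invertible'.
\text{Invertible}

The MA(q) characteristic polynomial is P(z) = 1 - 0.576z.
Invertibility requires all roots to lie outside the unit circle, i.e. |z| > 1 for every root.
This is linear in z: 1 + (-0.576) z = 0  =>  z = -1/(-0.576) = 1.736111,  |z| = 1.736111.
Moduli of all roots: 1.7361.
All moduli strictly greater than 1? Yes.
Verdict: Invertible.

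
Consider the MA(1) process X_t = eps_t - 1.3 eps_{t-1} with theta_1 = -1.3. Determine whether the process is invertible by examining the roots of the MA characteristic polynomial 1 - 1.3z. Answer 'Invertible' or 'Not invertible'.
\text{Not invertible}

The MA(q) characteristic polynomial is P(z) = 1 - 1.3z.
Invertibility requires all roots to lie outside the unit circle, i.e. |z| > 1 for every root.
This is linear in z: 1 + (-1.3) z = 0  =>  z = -1/(-1.3) = 0.769231,  |z| = 0.769231.
Moduli of all roots: 0.7692.
All moduli strictly greater than 1? No.
Verdict: Not invertible.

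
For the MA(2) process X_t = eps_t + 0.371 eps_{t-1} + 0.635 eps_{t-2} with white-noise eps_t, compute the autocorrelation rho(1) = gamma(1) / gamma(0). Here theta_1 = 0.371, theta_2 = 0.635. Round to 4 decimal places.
\rho(1) = 0.3937

For an MA(q) process with theta_0 = 1, the autocovariance is
  gamma(k) = sigma^2 * sum_{i=0..q-k} theta_i * theta_{i+k},
and rho(k) = gamma(k) / gamma(0). Sigma^2 cancels.
  numerator   = (1)*(0.371) + (0.371)*(0.635) = 0.606585.
  denominator = (1)^2 + (0.371)^2 + (0.635)^2 = 1.540866.
  rho(1) = 0.606585 / 1.540866 = 0.3937.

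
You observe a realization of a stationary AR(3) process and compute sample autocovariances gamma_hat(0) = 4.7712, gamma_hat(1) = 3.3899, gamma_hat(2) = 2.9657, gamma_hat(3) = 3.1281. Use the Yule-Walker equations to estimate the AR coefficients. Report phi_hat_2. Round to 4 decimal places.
\hat\phi_{2} = 0.0610

The Yule-Walker equations for an AR(p) process read, in matrix form,
  Gamma_p phi = r_p,   with   (Gamma_p)_{ij} = gamma(|i - j|),
                       (r_p)_i = gamma(i),   i,j = 1..p.
Substitute the sample gammas (Toeplitz matrix and right-hand side of size 3):
  Gamma_p = [[4.7712, 3.3899, 2.9657], [3.3899, 4.7712, 3.3899], [2.9657, 3.3899, 4.7712]]
  r_p     = [3.3899, 2.9657, 3.1281]
Written out (R1..R3):
  (R1) 4.7712 phi_1 + 3.3899 phi_2 + 2.9657 phi_3 = 3.3899
  (R2) 3.3899 phi_1 + 4.7712 phi_2 + 3.3899 phi_3 = 2.9657
  (R3) 2.9657 phi_1 + 3.3899 phi_2 + 4.7712 phi_3 = 3.1281
Gaussian elimination:
  R2 <- R2 - (3.3899/4.7712) R1 = R2 - (0.710492) R1:  2.362703 phi_2 + 1.282794 phi_3 = 0.557203
  R3 <- R3 - (2.9657/4.7712) R1 = R3 - (0.621584) R1:  1.282794 phi_2 + 2.927769 phi_3 = 1.020994
  R3 <- R3 - (1.282794/2.362703) R2 = R3 - (0.542935) R2:  2.231296 phi_3 = 0.718469
Back-substitution:
  phi_hat_3 = 0.718469 / 2.231296 = 0.321996
  phi_hat_2 = (0.557203 - (1.282794)(0.321996)) / 2.362703 = 0.06101
  phi_hat_1 = (3.3899 - (3.3899)(0.06101) - (2.9657)(0.321996)) / 4.7712 = 0.466998
So phi_hat = [0.4670, 0.0610, 0.3220].
Therefore phi_hat_2 = 0.0610.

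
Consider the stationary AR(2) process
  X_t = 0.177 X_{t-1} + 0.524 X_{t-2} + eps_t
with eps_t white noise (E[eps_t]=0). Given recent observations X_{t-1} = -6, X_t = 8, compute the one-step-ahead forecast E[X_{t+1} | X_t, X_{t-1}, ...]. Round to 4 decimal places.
E[X_{t+1} \mid \mathcal F_t] = -1.7280

For an AR(p) model X_t = c + sum_i phi_i X_{t-i} + eps_t, the
one-step-ahead conditional mean is
  E[X_{t+1} | X_t, ...] = c + sum_i phi_i X_{t+1-i}.
Substitute known values:
  E[X_{t+1} | ...] = (0.177) * (8) + (0.524) * (-6)
                   = -1.7280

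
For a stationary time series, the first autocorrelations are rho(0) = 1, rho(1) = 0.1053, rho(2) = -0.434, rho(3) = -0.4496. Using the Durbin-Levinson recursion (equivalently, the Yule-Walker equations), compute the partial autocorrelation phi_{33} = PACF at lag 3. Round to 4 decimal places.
\phi_{33} = -0.4260

The PACF at lag k is phi_{kk}, the last component of the solution
to the Yule-Walker system G_k phi = r_k where
  (G_k)_{ij} = rho(|i - j|), (r_k)_i = rho(i), i,j = 1..k.
Equivalently, Durbin-Levinson gives phi_{kk} iteratively:
  phi_{11} = rho(1)
  phi_{kk} = [rho(k) - sum_{j=1..k-1} phi_{k-1,j} rho(k-j)]
            / [1 - sum_{j=1..k-1} phi_{k-1,j} rho(j)],
  phi_{k,j} = phi_{k-1,j} - phi_{kk} phi_{k-1,k-j},  j = 1..k-1.
Step k = 1:
  phi_11 = rho(1) = 0.1053.
Step k = 2:
  phi_22 = [rho(2) - phi_11 rho(1)] / [1 - phi_11 rho(1)] = [-0.434 - (0.1053)(0.1053)] / [1 - (0.1053)(0.1053)]
         = -0.44508809 / 0.98891191 = -0.450079.
  Update: phi_21 = phi_11 - phi_22 phi_11 = 0.1053 - (-0.450079)(0.1053) = 0.152693.
Step k = 3:
  phi_33 = [rho(3) - phi_21 rho(2) - phi_22 rho(1)] / [1 - phi_21 rho(1) - phi_22 rho(2)]
    numerator   = -0.4496 - (0.152693)(-0.434) - (-0.450079)(0.1053) = -0.33593784
    denominator = 1 - (0.152693)(0.1053) - (-0.450079)(-0.434) = 0.78858728
  phi_33 = -0.33593784 / 0.78858728 = -0.426.
Therefore phi_{33} = -0.4260.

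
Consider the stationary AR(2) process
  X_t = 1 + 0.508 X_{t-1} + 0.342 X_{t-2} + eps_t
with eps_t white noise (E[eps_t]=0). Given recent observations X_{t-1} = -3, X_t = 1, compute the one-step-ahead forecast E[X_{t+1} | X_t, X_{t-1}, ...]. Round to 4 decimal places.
E[X_{t+1} \mid \mathcal F_t] = 0.4820

For an AR(p) model X_t = c + sum_i phi_i X_{t-i} + eps_t, the
one-step-ahead conditional mean is
  E[X_{t+1} | X_t, ...] = c + sum_i phi_i X_{t+1-i}.
Substitute known values:
  E[X_{t+1} | ...] = 1 + (0.508) * (1) + (0.342) * (-3)
                   = 0.4820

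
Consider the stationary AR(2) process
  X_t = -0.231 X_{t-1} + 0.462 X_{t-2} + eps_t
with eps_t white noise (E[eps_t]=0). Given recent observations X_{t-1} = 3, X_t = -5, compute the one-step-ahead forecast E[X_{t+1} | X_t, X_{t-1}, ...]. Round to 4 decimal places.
E[X_{t+1} \mid \mathcal F_t] = 2.5410

For an AR(p) model X_t = c + sum_i phi_i X_{t-i} + eps_t, the
one-step-ahead conditional mean is
  E[X_{t+1} | X_t, ...] = c + sum_i phi_i X_{t+1-i}.
Substitute known values:
  E[X_{t+1} | ...] = (-0.231) * (-5) + (0.462) * (3)
                   = 2.5410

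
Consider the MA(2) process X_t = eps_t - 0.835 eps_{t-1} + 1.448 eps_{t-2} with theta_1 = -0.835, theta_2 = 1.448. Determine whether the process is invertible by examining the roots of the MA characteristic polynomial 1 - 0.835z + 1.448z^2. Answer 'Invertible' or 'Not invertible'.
\text{Not invertible}

The MA(q) characteristic polynomial is P(z) = 1 - 0.835z + 1.448z^2.
Invertibility requires all roots to lie outside the unit circle, i.e. |z| > 1 for every root.
Set 1 + (-0.835) z + (1.448) z^2 = 0, i.e. a z^2 + b z + c = 0 with a = 1.448, b = -0.835, c = 1.
Discriminant D = b^2 - 4ac = (-0.835)^2 - 4*(1.448)*1 = 0.697225 - (5.792) = -5.094775.
D < 0, so the roots are the complex-conjugate pair z = (-b +/- i sqrt(-D)) / (2a) = 0.2883 +/- 0.7794i.
For a conjugate pair |z|^2 = z * conj(z) = (product of roots) = c/a = 1/(1.448) = 0.690608, so |z| = sqrt(0.690608) = 0.831 for both roots.
Moduli of all roots: 0.8310, 0.8310.
All moduli strictly greater than 1? No.
Verdict: Not invertible.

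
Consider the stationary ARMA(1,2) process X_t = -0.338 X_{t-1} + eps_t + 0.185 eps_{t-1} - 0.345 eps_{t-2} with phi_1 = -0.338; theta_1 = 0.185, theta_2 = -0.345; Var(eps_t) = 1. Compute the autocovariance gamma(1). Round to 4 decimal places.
\gamma(1) = -0.1410

Multiply the model equation by X_{t-k} and take expectations. With theta_0 = psi_0 = 1 and psi_j the MA(infinity) weights, this gives
  gamma(k) - sum_i phi_i gamma(k-i) = c_k,
  c_k = sigma^2 * sum_{j=k..q} theta_j psi_{j-k}   (c_k = 0 for k > q),
using gamma(-m) = gamma(m).
psi-weights needed (psi_j = theta_j + sum_i phi_i psi_{j-i}):
  psi_1 = theta_1 + phi_1 = 0.185 + (-0.338) = -0.153
  psi_2 = theta_2 + phi_1 psi_1 = -0.345 + (-0.338)(-0.153) = -0.293286
Right-hand sides:
  c_0 = sigma^2 (1 + theta_1 psi_1 + theta_2 psi_2) = 1 * (1 + (0.185)(-0.153) + (-0.345)(-0.293286)) = 1 * 1.072879 = 1.072879
  c_1 = sigma^2 (theta_1 + theta_2 psi_1) = 1 * (0.185 + (-0.345)(-0.153)) = 0.237785
  c_2 = sigma^2 theta_2 = 1 * (-0.345) = -0.345
Equations for k = 0 and k = 1 (AR order 1):
  gamma(0) = phi_1 gamma(1) + c_0
  gamma(1) = phi_1 gamma(0) + c_1
Substituting the second into the first: gamma(0) (1 - phi_1^2) = c_0 + phi_1 c_1, so
  gamma(0) = (c_0 + phi_1 c_1) / (1 - phi_1^2) = (1.072879 + (-0.338)(0.237785)) / (1 - (-0.338)^2) = 0.992507 / 0.885756 = 1.12052.
  gamma(1) = phi_1 gamma(0) + c_1 = (-0.338)(1.12052) + (0.237785) = -0.140951.
Therefore gamma(1) = -0.1410 (to 4 decimal places).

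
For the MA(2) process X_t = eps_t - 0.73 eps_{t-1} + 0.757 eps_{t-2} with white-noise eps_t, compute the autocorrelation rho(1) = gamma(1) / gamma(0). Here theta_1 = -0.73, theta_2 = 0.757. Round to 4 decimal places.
\rho(1) = -0.6090

For an MA(q) process with theta_0 = 1, the autocovariance is
  gamma(k) = sigma^2 * sum_{i=0..q-k} theta_i * theta_{i+k},
and rho(k) = gamma(k) / gamma(0). Sigma^2 cancels.
  numerator   = (1)*(-0.73) + (-0.73)*(0.757) = -1.28261.
  denominator = (1)^2 + (-0.73)^2 + (0.757)^2 = 2.105949.
  rho(1) = -1.28261 / 2.105949 = -0.6090.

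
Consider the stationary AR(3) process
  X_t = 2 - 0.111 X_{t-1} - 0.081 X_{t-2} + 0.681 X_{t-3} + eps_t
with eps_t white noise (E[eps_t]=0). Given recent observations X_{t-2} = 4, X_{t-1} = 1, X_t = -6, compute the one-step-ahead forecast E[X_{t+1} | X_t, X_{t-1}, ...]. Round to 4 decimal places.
E[X_{t+1} \mid \mathcal F_t] = 5.3090

For an AR(p) model X_t = c + sum_i phi_i X_{t-i} + eps_t, the
one-step-ahead conditional mean is
  E[X_{t+1} | X_t, ...] = c + sum_i phi_i X_{t+1-i}.
Substitute known values:
  E[X_{t+1} | ...] = 2 + (-0.111) * (-6) + (-0.081) * (1) + (0.681) * (4)
                   = 5.3090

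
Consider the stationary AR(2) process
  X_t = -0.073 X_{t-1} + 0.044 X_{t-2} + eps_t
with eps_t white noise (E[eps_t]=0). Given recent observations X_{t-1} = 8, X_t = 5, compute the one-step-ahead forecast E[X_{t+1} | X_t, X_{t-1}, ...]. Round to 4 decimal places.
E[X_{t+1} \mid \mathcal F_t] = -0.0130

For an AR(p) model X_t = c + sum_i phi_i X_{t-i} + eps_t, the
one-step-ahead conditional mean is
  E[X_{t+1} | X_t, ...] = c + sum_i phi_i X_{t+1-i}.
Substitute known values:
  E[X_{t+1} | ...] = (-0.073) * (5) + (0.044) * (8)
                   = -0.0130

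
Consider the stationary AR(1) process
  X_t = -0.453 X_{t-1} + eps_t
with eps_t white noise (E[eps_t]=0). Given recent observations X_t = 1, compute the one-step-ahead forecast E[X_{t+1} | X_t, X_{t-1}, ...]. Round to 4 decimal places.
E[X_{t+1} \mid \mathcal F_t] = -0.4530

For an AR(p) model X_t = c + sum_i phi_i X_{t-i} + eps_t, the
one-step-ahead conditional mean is
  E[X_{t+1} | X_t, ...] = c + sum_i phi_i X_{t+1-i}.
Substitute known values:
  E[X_{t+1} | ...] = (-0.453) * (1)
                   = -0.4530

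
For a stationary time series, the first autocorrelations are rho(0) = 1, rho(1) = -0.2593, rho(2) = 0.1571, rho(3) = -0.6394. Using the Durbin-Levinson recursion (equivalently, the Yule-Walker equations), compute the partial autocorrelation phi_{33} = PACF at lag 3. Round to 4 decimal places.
\phi_{33} = -0.6250

The PACF at lag k is phi_{kk}, the last component of the solution
to the Yule-Walker system G_k phi = r_k where
  (G_k)_{ij} = rho(|i - j|), (r_k)_i = rho(i), i,j = 1..k.
Equivalently, Durbin-Levinson gives phi_{kk} iteratively:
  phi_{11} = rho(1)
  phi_{kk} = [rho(k) - sum_{j=1..k-1} phi_{k-1,j} rho(k-j)]
            / [1 - sum_{j=1..k-1} phi_{k-1,j} rho(j)],
  phi_{k,j} = phi_{k-1,j} - phi_{kk} phi_{k-1,k-j},  j = 1..k-1.
Step k = 1:
  phi_11 = rho(1) = -0.2593.
Step k = 2:
  phi_22 = [rho(2) - phi_11 rho(1)] / [1 - phi_11 rho(1)] = [0.1571 - (-0.2593)(-0.2593)] / [1 - (-0.2593)(-0.2593)]
         = 0.08986351 / 0.93276351 = 0.096341.
  Update: phi_21 = phi_11 - phi_22 phi_11 = -0.2593 - (0.096341)(-0.2593) = -0.234319.
Step k = 3:
  phi_33 = [rho(3) - phi_21 rho(2) - phi_22 rho(1)] / [1 - phi_21 rho(1) - phi_22 rho(2)]
    numerator   = -0.6394 - (-0.234319)(0.1571) - (0.096341)(-0.2593) = -0.57760727
    denominator = 1 - (-0.234319)(-0.2593) - (0.096341)(0.1571) = 0.92410596
  phi_33 = -0.57760727 / 0.92410596 = -0.625.
Therefore phi_{33} = -0.6250.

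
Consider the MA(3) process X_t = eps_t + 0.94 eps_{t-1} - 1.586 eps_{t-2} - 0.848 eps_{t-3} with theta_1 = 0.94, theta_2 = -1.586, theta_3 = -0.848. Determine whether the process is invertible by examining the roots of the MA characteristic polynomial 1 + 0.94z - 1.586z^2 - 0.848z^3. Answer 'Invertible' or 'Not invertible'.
\text{Not invertible}

The MA(q) characteristic polynomial is P(z) = 1 + 0.94z - 1.586z^2 - 0.848z^3.
Invertibility requires all roots to lie outside the unit circle, i.e. |z| > 1 for every root.
Degree 3: look for a simple real root z0 first, then factor out (1 - z/z0) and solve the remaining quadratic.
Testing z0 = -0.625: P(-0.625) = 1 + (0.94)(-0.625) + (-1.586)(-0.625)^2 + (-0.848)(-0.625)^3
  = 1 + (-0.5875) + (-0.619531) + (0.207031) = 0.  So z_0 = -0.625 is a root, |z_0| = 0.625.
Divide out the factor (1 + 1.6 z) = (1 - z/z0) (since 1/z0 = -1.6):
  P(z) = (1 + 1.6 z)(1 + (-0.66) z + (-0.53) z^2)
  [check: z-coef -0.66 - (-1.6) = 0.94; z^2-coef -0.53 - (-1.6)(-0.66) = -1.586; z^3-coef -(-1.6)(-0.53) = -0.848.]
Remaining roots from the quadratic factor 1 + (-0.66) z + (-0.53) z^2:
  Set 1 + (-0.66) z + (-0.53) z^2 = 0, i.e. a z^2 + b z + c = 0 with a = -0.53, b = -0.66, c = 1.
  Discriminant D = b^2 - 4ac = (-0.66)^2 - 4*(-0.53)*1 = 0.4356 - (-2.12) = 2.5556.
  D >= 0, so the roots are real: z = (-b +/- sqrt(D)) / (2a) = (0.66 +/- 1.598624) / (-1.06).
    z_1 = (0.66 + 1.598624) / (-1.06) = -2.1308,   |z_1| = 2.1308.
    z_2 = (0.66 - 1.598624) / (-1.06) = 0.8855,   |z_2| = 0.8855.
Moduli of all roots: 0.6250, 2.1308, 0.8855.
All moduli strictly greater than 1? No.
Verdict: Not invertible.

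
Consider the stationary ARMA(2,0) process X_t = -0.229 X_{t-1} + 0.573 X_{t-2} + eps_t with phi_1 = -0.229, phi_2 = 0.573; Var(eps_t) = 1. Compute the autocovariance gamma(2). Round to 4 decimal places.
\gamma(2) = 1.4542

Multiply the model equation by X_{t-k} and take expectations. With theta_0 = psi_0 = 1 and psi_j the MA(infinity) weights, this gives
  gamma(k) - sum_i phi_i gamma(k-i) = c_k,
  c_k = sigma^2 * sum_{j=k..q} theta_j psi_{j-k}   (c_k = 0 for k > q),
using gamma(-m) = gamma(m).
Pure AR (q = 0): c_0 = sigma^2 = 1, c_k = 0 for k >= 1.
Equations for k = 0, 1, 2 (AR order 2, c_2 = 0):
  (E0) gamma(0) = phi_1 gamma(1) + phi_2 gamma(2) + c_0
  (E1) gamma(1) = phi_1 gamma(0) + phi_2 gamma(1) + c_1
  (E2) gamma(2) = phi_1 gamma(1) + phi_2 gamma(0)
From (E1): gamma(1) = A gamma(0) + B with
  A = phi_1 / (1 - phi_2) = -0.229 / 0.427 = -0.5363,   B = c_1 / (1 - phi_2) = 0 / 0.427 = 0.
Insert (E2) into (E0): gamma(0) (1 - phi_2^2) = phi_1 (1 + phi_2) gamma(1) + c_0.
  phi_1 (1 + phi_2) = (-0.229)(1.573) = -0.360217,   1 - phi_2^2 = 0.671671.
Replace gamma(1) by A gamma(0) + B and collect gamma(0):
  gamma(0) [0.671671 - (-0.360217)(-0.5363)] = c_0 = 1
  gamma(0) * 0.478487 = 1
  gamma(0) = 1 / 0.478487 = 2.089922.
  gamma(1) = A gamma(0) = (-0.5363)(2.089922) = -1.120825.
  gamma(2) = phi_1 gamma(1) + phi_2 gamma(0) = (-0.229)(-1.120825) + (0.573)(2.089922) = 1.454194.
Therefore gamma(2) = 1.4542 (to 4 decimal places).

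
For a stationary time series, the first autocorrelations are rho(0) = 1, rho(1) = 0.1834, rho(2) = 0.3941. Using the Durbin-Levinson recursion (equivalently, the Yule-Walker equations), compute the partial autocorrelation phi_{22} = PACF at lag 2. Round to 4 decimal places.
\phi_{22} = 0.3730

The PACF at lag k is phi_{kk}, the last component of the solution
to the Yule-Walker system G_k phi = r_k where
  (G_k)_{ij} = rho(|i - j|), (r_k)_i = rho(i), i,j = 1..k.
Equivalently, Durbin-Levinson gives phi_{kk} iteratively:
  phi_{11} = rho(1)
  phi_{kk} = [rho(k) - sum_{j=1..k-1} phi_{k-1,j} rho(k-j)]
            / [1 - sum_{j=1..k-1} phi_{k-1,j} rho(j)],
  phi_{k,j} = phi_{k-1,j} - phi_{kk} phi_{k-1,k-j},  j = 1..k-1.
Step k = 1:
  phi_11 = rho(1) = 0.1834.
Step k = 2:
  phi_22 = [rho(2) - phi_11 rho(1)] / [1 - phi_11 rho(1)] = [0.3941 - (0.1834)(0.1834)] / [1 - (0.1834)(0.1834)]
         = 0.36046444 / 0.96636444 = 0.373.
Therefore phi_{22} = 0.3730.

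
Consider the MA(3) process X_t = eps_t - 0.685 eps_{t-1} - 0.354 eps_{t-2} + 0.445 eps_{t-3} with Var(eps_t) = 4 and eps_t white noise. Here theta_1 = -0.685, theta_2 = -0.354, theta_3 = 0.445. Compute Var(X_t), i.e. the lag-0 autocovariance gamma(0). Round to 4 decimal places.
\gamma(0) = 7.1703

For an MA(q) process X_t = eps_t + sum_i theta_i eps_{t-i} with
Var(eps_t) = sigma^2, the variance is
  gamma(0) = sigma^2 * (1 + sum_i theta_i^2).
  sum_i theta_i^2 = (-0.685)^2 + (-0.354)^2 + (0.445)^2 = 0.469225 + 0.125316 + 0.198025 = 0.792566.
  gamma(0) = 4 * (1 + 0.792566) = 4 * 1.792566 = 7.170264, which rounds to 7.1703.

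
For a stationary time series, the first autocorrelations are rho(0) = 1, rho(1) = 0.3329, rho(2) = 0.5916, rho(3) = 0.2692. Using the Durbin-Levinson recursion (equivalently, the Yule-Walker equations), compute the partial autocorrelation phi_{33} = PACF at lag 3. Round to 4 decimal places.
\phi_{33} = -0.0020

The PACF at lag k is phi_{kk}, the last component of the solution
to the Yule-Walker system G_k phi = r_k where
  (G_k)_{ij} = rho(|i - j|), (r_k)_i = rho(i), i,j = 1..k.
Equivalently, Durbin-Levinson gives phi_{kk} iteratively:
  phi_{11} = rho(1)
  phi_{kk} = [rho(k) - sum_{j=1..k-1} phi_{k-1,j} rho(k-j)]
            / [1 - sum_{j=1..k-1} phi_{k-1,j} rho(j)],
  phi_{k,j} = phi_{k-1,j} - phi_{kk} phi_{k-1,k-j},  j = 1..k-1.
Step k = 1:
  phi_11 = rho(1) = 0.3329.
Step k = 2:
  phi_22 = [rho(2) - phi_11 rho(1)] / [1 - phi_11 rho(1)] = [0.5916 - (0.3329)(0.3329)] / [1 - (0.3329)(0.3329)]
         = 0.48077759 / 0.88917759 = 0.540699.
  Update: phi_21 = phi_11 - phi_22 phi_11 = 0.3329 - (0.540699)(0.3329) = 0.152901.
Step k = 3:
  phi_33 = [rho(3) - phi_21 rho(2) - phi_22 rho(1)] / [1 - phi_21 rho(1) - phi_22 rho(2)]
    numerator   = 0.2692 - (0.152901)(0.5916) - (0.540699)(0.3329) = -0.00125513
    denominator = 1 - (0.152901)(0.3329) - (0.540699)(0.5916) = 0.62922154
  phi_33 = -0.00125513 / 0.62922154 = -0.002.
Therefore phi_{33} = -0.0020.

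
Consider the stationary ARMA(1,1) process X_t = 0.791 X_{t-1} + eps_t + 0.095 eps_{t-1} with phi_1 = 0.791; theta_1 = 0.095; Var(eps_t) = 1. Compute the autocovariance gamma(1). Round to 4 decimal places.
\gamma(1) = 2.5448

Multiply the model equation by X_{t-k} and take expectations. With theta_0 = psi_0 = 1 and psi_j the MA(infinity) weights, this gives
  gamma(k) - sum_i phi_i gamma(k-i) = c_k,
  c_k = sigma^2 * sum_{j=k..q} theta_j psi_{j-k}   (c_k = 0 for k > q),
using gamma(-m) = gamma(m).
psi-weights needed (psi_j = theta_j + sum_i phi_i psi_{j-i}):
  psi_1 = theta_1 + phi_1 = 0.095 + (0.791) = 0.886
Right-hand sides:
  c_0 = sigma^2 (1 + theta_1 psi_1) = 1 * (1 + (0.095)(0.886)) = 1 * 1.08417 = 1.08417
  c_1 = sigma^2 theta_1 = 1 * (0.095) = 0.095
  c_2 = 0
Equations for k = 0 and k = 1 (AR order 1):
  gamma(0) = phi_1 gamma(1) + c_0
  gamma(1) = phi_1 gamma(0) + c_1
Substituting the second into the first: gamma(0) (1 - phi_1^2) = c_0 + phi_1 c_1, so
  gamma(0) = (c_0 + phi_1 c_1) / (1 - phi_1^2) = (1.08417 + (0.791)(0.095)) / (1 - (0.791)^2) = 1.159315 / 0.374319 = 3.097131.
  gamma(1) = phi_1 gamma(0) + c_1 = (0.791)(3.097131) + (0.095) = 2.544831.
Therefore gamma(1) = 2.5448 (to 4 decimal places).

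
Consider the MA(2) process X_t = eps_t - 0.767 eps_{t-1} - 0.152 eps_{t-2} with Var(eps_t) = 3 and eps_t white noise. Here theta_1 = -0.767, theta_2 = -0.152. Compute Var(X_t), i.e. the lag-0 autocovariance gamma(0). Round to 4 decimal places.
\gamma(0) = 4.8342

For an MA(q) process X_t = eps_t + sum_i theta_i eps_{t-i} with
Var(eps_t) = sigma^2, the variance is
  gamma(0) = sigma^2 * (1 + sum_i theta_i^2).
  sum_i theta_i^2 = (-0.767)^2 + (-0.152)^2 = 0.588289 + 0.023104 = 0.611393.
  gamma(0) = 3 * (1 + 0.611393) = 3 * 1.611393 = 4.834179, which rounds to 4.8342.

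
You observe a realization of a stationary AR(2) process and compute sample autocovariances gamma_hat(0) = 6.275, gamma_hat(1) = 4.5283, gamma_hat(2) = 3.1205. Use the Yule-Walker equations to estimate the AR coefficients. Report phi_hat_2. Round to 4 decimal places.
\hat\phi_{2} = -0.0490

The Yule-Walker equations for an AR(p) process read, in matrix form,
  Gamma_p phi = r_p,   with   (Gamma_p)_{ij} = gamma(|i - j|),
                       (r_p)_i = gamma(i),   i,j = 1..p.
Substitute the sample gammas (Toeplitz matrix and right-hand side of size 2):
  Gamma_p = [[6.275, 4.5283], [4.5283, 6.275]]
  r_p     = [4.5283, 3.1205]
Written out:
  6.275 phi_1 + 4.5283 phi_2 = 4.5283
  4.5283 phi_1 + 6.275 phi_2 = 3.1205
Solve by Cramer's rule:
  det = gamma(0)^2 - gamma(1)^2 = (6.275)^2 - (4.5283)^2 = 39.375625 - 20.50550089 = 18.87012411
  phi_hat_1 = [gamma(1) gamma(0) - gamma(1) gamma(2)] / det = [(4.5283)(6.275) - (4.5283)(3.1205)] / 18.87012411 = 14.28452235 / 18.87012411 = 0.757
  phi_hat_2 = [gamma(0) gamma(2) - gamma(1)^2] / det = [(6.275)(3.1205) - (4.5283)^2] / 18.87012411 = -0.92436339 / 18.87012411 = -0.049
So phi_hat = [0.7570, -0.0490].
Therefore phi_hat_2 = -0.0490.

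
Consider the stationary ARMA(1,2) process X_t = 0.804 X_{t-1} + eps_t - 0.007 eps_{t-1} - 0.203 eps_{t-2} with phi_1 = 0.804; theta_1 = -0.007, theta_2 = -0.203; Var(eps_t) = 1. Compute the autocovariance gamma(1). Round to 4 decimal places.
\gamma(1) = 1.5817

Multiply the model equation by X_{t-k} and take expectations. With theta_0 = psi_0 = 1 and psi_j the MA(infinity) weights, this gives
  gamma(k) - sum_i phi_i gamma(k-i) = c_k,
  c_k = sigma^2 * sum_{j=k..q} theta_j psi_{j-k}   (c_k = 0 for k > q),
using gamma(-m) = gamma(m).
psi-weights needed (psi_j = theta_j + sum_i phi_i psi_{j-i}):
  psi_1 = theta_1 + phi_1 = -0.007 + (0.804) = 0.797
  psi_2 = theta_2 + phi_1 psi_1 = -0.203 + (0.804)(0.797) = 0.437788
Right-hand sides:
  c_0 = sigma^2 (1 + theta_1 psi_1 + theta_2 psi_2) = 1 * (1 + (-0.007)(0.797) + (-0.203)(0.437788)) = 1 * 0.90555 = 0.90555
  c_1 = sigma^2 (theta_1 + theta_2 psi_1) = 1 * (-0.007 + (-0.203)(0.797)) = -0.168791
  c_2 = sigma^2 theta_2 = 1 * (-0.203) = -0.203
Equations for k = 0 and k = 1 (AR order 1):
  gamma(0) = phi_1 gamma(1) + c_0
  gamma(1) = phi_1 gamma(0) + c_1
Substituting the second into the first: gamma(0) (1 - phi_1^2) = c_0 + phi_1 c_1, so
  gamma(0) = (c_0 + phi_1 c_1) / (1 - phi_1^2) = (0.90555 + (0.804)(-0.168791)) / (1 - (0.804)^2) = 0.769842 / 0.353584 = 2.177254.
  gamma(1) = phi_1 gamma(0) + c_1 = (0.804)(2.177254) + (-0.168791) = 1.581721.
Therefore gamma(1) = 1.5817 (to 4 decimal places).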